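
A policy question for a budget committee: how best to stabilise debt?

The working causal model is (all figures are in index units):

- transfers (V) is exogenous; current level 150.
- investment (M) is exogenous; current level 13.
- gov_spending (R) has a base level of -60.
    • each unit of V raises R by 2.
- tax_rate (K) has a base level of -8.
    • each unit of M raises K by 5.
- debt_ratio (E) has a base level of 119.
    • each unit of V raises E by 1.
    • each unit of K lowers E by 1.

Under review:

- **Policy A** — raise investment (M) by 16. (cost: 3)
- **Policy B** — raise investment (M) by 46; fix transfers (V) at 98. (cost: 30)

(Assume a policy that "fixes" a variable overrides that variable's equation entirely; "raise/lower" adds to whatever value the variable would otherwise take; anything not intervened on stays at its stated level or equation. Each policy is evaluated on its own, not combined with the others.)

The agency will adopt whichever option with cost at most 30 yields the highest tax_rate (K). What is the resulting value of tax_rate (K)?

287

Policy A (M + 16):
  M = 13 + 16 = 29
  K = -8 + 5·29 = 137
Policy B (M + 46, V := 98):
  M = 13 + 46 = 59
  K = -8 + 5·59 = 287
Comparing — Policy A: K=137, Policy B: K=287. Highest is 287 (Policy B).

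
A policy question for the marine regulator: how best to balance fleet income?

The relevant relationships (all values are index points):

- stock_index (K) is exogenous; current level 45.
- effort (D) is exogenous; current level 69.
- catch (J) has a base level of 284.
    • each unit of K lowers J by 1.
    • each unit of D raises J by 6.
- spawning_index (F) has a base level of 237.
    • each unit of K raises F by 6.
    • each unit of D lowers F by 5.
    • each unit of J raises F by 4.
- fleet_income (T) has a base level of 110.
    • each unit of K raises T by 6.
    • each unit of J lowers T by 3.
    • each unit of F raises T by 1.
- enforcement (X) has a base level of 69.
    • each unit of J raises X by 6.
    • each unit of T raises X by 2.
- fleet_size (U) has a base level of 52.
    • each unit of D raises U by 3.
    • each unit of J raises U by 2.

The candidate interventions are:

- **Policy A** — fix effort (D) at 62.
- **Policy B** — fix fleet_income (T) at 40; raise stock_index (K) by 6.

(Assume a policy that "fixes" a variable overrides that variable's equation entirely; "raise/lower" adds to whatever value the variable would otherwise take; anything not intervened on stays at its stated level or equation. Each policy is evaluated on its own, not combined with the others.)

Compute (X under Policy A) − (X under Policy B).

2080

Policy A (D := 62):
  K = 45
  D = 62
  J = 284 − 45 + 6·62 = 611
  F = 237 + 6·45 − 5·62 + 4·611 = 2641
  T = 110 + 6·45 − 3·611 + 2641 = 1188
  X = 69 + 6·611 + 2·1188 = 6111
Policy B (T := 40, K + 6):
  K = 45 + 6 = 51
  D = 69
  J = 284 − 51 + 6·69 = 647
  F = 237 + 6·51 − 5·69 + 4·647 = 2786
  T = 40
  X = 69 + 6·647 + 2·40 = 4031
X: 6111 − 4031 = 2080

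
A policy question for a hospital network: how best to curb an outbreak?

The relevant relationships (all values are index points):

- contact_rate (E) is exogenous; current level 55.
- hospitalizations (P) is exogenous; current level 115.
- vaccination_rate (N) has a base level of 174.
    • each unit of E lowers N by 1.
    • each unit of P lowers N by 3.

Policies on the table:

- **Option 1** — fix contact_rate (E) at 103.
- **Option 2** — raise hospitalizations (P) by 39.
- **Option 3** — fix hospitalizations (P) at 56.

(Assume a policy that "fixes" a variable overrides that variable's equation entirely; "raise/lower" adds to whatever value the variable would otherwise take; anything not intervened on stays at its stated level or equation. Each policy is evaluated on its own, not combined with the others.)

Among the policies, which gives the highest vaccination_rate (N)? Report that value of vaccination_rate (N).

Option 1 (E := 103):
  E = 103
  P = 115
  N = 174 − 103 − 3·115 = -274
Option 2 (P + 39):
  E = 55
  P = 115 + 39 = 154
  N = 174 − 55 − 3·154 = -343
Option 3 (P := 56):
  E = 55
  P = 56
  N = 174 − 55 − 3·56 = -49
Comparing — Option 1: N=-274, Option 2: N=-343, Option 3: N=-49. Highest is -49 (Option 3).

-49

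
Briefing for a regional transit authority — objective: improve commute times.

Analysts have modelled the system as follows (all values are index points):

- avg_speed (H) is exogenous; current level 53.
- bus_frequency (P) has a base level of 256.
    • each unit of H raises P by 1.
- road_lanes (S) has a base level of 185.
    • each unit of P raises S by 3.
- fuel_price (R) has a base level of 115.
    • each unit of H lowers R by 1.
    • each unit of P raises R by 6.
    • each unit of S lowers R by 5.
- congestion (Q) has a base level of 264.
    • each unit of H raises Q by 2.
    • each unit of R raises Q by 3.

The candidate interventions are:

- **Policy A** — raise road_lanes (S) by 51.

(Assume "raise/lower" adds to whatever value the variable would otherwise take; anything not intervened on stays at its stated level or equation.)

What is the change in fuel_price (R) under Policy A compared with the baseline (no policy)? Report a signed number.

Baseline:
  H = 53
  P = 256 + 53 = 309
  S = 185 + 3·309 = 1112
  R = 115 − 53 + 6·309 − 5·1112 = -3644
Policy A (S + 51):
  H = 53
  P = 256 + 53 = 309
  S = 185 + 3·309 (+51 from intervention) = 1163
  R = 115 − 53 + 6·309 − 5·1163 = -3899
Change in R: -3899 − (-3644) = -255

-255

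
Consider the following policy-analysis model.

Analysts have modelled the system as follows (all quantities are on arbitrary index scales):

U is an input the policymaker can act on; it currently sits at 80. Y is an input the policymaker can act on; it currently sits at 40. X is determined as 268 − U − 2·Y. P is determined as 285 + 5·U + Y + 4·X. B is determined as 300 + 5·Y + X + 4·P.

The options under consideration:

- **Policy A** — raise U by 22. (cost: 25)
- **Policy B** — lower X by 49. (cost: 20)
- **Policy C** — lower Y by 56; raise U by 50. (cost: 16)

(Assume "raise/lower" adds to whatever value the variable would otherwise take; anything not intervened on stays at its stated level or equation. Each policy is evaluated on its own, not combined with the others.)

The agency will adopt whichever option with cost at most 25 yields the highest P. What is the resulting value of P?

1599

Policy A (U + 22):
  U = 80 + 22 = 102
  Y = 40
  X = 268 − 102 − 2·40 = 86
  P = 285 + 5·102 + 40 + 4·86 = 1179
Policy B (X − 49):
  U = 80
  Y = 40
  X = 268 − 80 − 2·40 (−49 from intervention) = 59
  P = 285 + 5·80 + 40 + 4·59 = 961
Policy C (Y − 56, U + 50):
  U = 80 + 50 = 130
  Y = 40 − 56 = -16
  X = 268 − 130 − 2·(-16) = 170
  P = 285 + 5·130 + (-16) + 4·170 = 1599
Comparing — Policy A: P=1179, Policy B: P=961, Policy C: P=1599. Highest is 1599 (Policy C).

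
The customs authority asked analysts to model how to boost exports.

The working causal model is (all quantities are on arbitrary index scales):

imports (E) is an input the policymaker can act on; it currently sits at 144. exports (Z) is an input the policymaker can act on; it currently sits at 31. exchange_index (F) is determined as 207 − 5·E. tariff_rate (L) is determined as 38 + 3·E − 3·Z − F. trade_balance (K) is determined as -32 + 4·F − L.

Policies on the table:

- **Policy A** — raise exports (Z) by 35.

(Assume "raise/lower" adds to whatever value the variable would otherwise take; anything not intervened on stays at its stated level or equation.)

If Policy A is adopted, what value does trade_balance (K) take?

Policy A (Z + 35):
  E = 144
  Z = 31 + 35 = 66
  F = 207 − 5·144 = -513
  L = 38 + 3·144 − 3·66 − (-513) = 785
  K = -32 + 4·(-513) − 785 = -2869

-2869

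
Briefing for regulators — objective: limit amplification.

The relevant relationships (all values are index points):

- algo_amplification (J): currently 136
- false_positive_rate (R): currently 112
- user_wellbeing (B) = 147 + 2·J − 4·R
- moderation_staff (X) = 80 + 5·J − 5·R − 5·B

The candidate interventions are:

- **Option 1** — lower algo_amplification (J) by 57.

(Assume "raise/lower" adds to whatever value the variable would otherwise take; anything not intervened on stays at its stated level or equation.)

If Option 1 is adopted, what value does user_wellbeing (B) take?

-143

Option 1 (J − 57):
  J = 136 − 57 = 79
  R = 112
  B = 147 + 2·79 − 4·112 = -143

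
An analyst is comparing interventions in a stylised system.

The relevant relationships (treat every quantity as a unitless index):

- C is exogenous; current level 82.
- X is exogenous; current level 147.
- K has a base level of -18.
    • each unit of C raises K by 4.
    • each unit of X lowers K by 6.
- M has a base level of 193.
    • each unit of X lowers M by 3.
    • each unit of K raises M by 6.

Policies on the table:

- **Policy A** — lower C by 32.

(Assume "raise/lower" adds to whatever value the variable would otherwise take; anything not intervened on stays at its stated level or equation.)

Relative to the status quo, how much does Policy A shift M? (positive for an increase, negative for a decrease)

-768

Baseline:
  C = 82
  X = 147
  K = -18 + 4·82 − 6·147 = -572
  M = 193 − 3·147 + 6·(-572) = -3680
Policy A (C − 32):
  C = 82 − 32 = 50
  X = 147
  K = -18 + 4·50 − 6·147 = -700
  M = 193 − 3·147 + 6·(-700) = -4448
Change in M: -4448 − (-3680) = -768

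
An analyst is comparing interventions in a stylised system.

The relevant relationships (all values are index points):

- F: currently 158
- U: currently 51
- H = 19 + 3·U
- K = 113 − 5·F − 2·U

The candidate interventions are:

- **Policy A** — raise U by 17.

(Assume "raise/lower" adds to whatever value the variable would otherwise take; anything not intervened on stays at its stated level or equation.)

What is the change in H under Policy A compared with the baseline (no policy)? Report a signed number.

Baseline:
  U = 51
  H = 19 + 3·51 = 172
Policy A (U + 17):
  U = 51 + 17 = 68
  H = 19 + 3·68 = 223
Change in H: 223 − 172 = 51

51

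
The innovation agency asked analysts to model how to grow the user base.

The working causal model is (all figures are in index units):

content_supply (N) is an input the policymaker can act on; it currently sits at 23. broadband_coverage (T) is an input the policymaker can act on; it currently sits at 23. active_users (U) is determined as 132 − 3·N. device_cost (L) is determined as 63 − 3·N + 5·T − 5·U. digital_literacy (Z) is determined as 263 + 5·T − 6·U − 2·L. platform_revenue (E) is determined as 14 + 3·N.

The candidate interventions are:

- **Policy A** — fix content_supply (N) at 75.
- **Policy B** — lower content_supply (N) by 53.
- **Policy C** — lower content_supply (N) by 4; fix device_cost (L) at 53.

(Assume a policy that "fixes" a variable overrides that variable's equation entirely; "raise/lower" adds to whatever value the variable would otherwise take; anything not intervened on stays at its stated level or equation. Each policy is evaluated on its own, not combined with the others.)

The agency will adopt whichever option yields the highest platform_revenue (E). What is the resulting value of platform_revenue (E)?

239

Policy A (N := 75):
  N = 75
  E = 14 + 3·75 = 239
Policy B (N − 53):
  N = 23 − 53 = -30
  E = 14 + 3·(-30) = -76
Policy C (N − 4, L := 53):
  N = 23 − 4 = 19
  E = 14 + 3·19 = 71
Comparing — Policy A: E=239, Policy B: E=-76, Policy C: E=71. Highest is 239 (Policy A).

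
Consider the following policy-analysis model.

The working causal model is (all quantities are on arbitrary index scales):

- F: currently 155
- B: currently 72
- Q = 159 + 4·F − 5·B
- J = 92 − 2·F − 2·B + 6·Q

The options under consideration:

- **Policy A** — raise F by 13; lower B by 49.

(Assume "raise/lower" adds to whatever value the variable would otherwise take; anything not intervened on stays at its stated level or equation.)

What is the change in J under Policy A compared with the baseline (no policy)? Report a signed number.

1854

Baseline:
  F = 155
  B = 72
  Q = 159 + 4·155 − 5·72 = 419
  J = 92 − 2·155 − 2·72 + 6·419 = 2152
Policy A (F + 13, B − 49):
  F = 155 + 13 = 168
  B = 72 − 49 = 23
  Q = 159 + 4·168 − 5·23 = 716
  J = 92 − 2·168 − 2·23 + 6·716 = 4006
Change in J: 4006 − 2152 = 1854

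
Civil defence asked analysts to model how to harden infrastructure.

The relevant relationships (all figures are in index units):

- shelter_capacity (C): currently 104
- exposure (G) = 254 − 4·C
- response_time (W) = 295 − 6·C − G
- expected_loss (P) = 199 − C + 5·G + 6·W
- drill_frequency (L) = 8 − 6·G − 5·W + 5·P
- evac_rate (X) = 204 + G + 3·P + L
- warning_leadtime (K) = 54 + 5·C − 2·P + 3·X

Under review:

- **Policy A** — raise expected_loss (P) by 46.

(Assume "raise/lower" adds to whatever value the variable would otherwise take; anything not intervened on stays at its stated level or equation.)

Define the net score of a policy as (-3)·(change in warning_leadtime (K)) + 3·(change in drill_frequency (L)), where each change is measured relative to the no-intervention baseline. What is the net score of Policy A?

Baseline:
  C = 104
  G = 254 − 4·104 = -162
  W = 295 − 6·104 − (-162) = -167
  P = 199 − 104 + 5·(-162) + 6·(-167) = -1717
  L = 8 − 6·(-162) − 5·(-167) + 5·(-1717) = -6770
  X = 204 + (-162) + 3·(-1717) + (-6770) = -11879
  K = 54 + 5·104 − 2·(-1717) + 3·(-11879) = -31629
Policy A (P + 46):
  C = 104
  G = 254 − 4·104 = -162
  W = 295 − 6·104 − (-162) = -167
  P = 199 − 104 + 5·(-162) + 6·(-167) (+46 from intervention) = -1671
  L = 8 − 6·(-162) − 5·(-167) + 5·(-1671) = -6540
  X = 204 + (-162) + 3·(-1671) + (-6540) = -11511
  K = 54 + 5·104 − 2·(-1671) + 3·(-11511) = -30617
ΔK = -30617 − (-31629) = 1012; ΔL = -6540 − (-6770) = 230
Score = (-3)·1012 + 3·230 = -2346

-2346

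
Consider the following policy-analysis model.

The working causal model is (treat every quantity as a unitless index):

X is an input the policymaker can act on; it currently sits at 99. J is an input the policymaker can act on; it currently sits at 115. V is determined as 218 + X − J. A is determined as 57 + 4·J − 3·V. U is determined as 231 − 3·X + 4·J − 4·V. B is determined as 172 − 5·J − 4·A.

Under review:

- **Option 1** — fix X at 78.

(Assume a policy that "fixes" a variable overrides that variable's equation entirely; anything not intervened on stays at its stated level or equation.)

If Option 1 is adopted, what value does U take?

-267

Option 1 (X := 78):
  X = 78
  J = 115
  V = 218 + 78 − 115 = 181
  U = 231 − 3·78 + 4·115 − 4·181 = -267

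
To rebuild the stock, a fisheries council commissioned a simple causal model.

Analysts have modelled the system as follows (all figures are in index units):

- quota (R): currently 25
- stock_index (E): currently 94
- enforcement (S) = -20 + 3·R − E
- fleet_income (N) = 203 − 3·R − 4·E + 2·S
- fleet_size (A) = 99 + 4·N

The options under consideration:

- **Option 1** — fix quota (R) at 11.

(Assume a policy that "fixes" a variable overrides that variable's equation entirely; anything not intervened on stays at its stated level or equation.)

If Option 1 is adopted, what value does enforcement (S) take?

Option 1 (R := 11):
  R = 11
  E = 94
  S = -20 + 3·11 − 94 = -81

-81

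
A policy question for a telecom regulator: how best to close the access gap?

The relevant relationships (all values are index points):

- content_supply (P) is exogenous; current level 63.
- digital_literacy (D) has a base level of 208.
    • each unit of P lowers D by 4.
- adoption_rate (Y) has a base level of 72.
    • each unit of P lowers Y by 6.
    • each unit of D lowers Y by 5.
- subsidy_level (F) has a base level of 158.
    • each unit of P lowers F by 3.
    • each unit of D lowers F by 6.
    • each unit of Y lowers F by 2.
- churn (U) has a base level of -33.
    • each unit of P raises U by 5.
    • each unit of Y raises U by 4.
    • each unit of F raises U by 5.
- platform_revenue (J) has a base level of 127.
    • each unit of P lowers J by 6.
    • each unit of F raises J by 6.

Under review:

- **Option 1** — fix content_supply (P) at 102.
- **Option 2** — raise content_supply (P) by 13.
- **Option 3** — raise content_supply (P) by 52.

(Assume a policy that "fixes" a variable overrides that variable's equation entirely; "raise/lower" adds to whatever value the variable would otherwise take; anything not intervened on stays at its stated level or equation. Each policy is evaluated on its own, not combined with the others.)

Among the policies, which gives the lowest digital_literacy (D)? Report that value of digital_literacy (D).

-252

Option 1 (P := 102):
  P = 102
  D = 208 − 4·102 = -200
Option 2 (P + 13):
  P = 63 + 13 = 76
  D = 208 − 4·76 = -96
Option 3 (P + 52):
  P = 63 + 52 = 115
  D = 208 − 4·115 = -252
Comparing — Option 1: D=-200, Option 2: D=-96, Option 3: D=-252. Lowest is -252 (Option 3).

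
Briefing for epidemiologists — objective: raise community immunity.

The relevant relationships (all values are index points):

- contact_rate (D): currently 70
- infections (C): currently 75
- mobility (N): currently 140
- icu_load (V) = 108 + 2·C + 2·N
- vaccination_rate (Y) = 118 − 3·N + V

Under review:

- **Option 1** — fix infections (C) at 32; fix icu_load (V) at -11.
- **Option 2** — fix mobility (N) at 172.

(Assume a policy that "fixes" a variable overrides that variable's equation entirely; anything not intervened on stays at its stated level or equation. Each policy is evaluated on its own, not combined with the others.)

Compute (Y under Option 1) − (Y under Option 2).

Option 1 (C := 32, V := -11):
  C = 32
  N = 140
  V = -11
  Y = 118 − 3·140 + (-11) = -313
Option 2 (N := 172):
  C = 75
  N = 172
  V = 108 + 2·75 + 2·172 = 602
  Y = 118 − 3·172 + 602 = 204
Y: -313 − 204 = -517

-517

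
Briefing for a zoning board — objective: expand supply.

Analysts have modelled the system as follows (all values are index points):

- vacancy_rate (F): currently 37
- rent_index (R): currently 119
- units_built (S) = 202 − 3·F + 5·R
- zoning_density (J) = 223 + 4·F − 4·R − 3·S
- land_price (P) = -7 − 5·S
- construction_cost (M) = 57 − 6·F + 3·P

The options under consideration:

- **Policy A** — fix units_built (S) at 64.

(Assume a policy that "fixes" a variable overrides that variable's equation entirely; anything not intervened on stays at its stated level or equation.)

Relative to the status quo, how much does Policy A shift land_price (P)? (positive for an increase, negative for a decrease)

Baseline:
  F = 37
  R = 119
  S = 202 − 3·37 + 5·119 = 686
  P = -7 − 5·686 = -3437
Policy A (S := 64):
  F = 37
  R = 119
  S = 64
  P = -7 − 5·64 = -327
Change in P: -327 − (-3437) = 3110

3110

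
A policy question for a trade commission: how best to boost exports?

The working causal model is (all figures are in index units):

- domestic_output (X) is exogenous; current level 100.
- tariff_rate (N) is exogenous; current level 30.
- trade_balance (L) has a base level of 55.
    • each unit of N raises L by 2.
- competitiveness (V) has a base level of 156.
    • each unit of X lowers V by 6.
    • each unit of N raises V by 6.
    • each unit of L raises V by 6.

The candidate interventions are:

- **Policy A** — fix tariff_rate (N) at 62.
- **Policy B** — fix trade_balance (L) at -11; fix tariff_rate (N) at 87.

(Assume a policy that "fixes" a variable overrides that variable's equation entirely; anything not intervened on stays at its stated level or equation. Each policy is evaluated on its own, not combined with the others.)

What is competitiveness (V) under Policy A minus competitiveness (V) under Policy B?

Policy A (N := 62):
  X = 100
  N = 62
  L = 55 + 2·62 = 179
  V = 156 − 6·100 + 6·62 + 6·179 = 1002
Policy B (L := -11, N := 87):
  X = 100
  N = 87
  L = -11
  V = 156 − 6·100 + 6·87 + 6·(-11) = 12
V: 1002 − 12 = 990

990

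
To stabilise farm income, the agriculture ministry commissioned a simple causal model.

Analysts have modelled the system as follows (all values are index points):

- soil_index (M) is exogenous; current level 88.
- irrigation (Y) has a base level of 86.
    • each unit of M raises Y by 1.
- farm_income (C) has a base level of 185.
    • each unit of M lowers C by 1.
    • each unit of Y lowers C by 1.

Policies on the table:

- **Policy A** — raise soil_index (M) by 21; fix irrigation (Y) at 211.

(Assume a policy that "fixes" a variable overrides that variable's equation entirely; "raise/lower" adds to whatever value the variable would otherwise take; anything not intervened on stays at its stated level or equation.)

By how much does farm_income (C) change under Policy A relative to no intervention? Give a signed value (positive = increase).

Baseline:
  M = 88
  Y = 86 + 88 = 174
  C = 185 − 88 − 174 = -77
Policy A (M + 21, Y := 211):
  M = 88 + 21 = 109
  Y = 211
  C = 185 − 109 − 211 = -135
Change in C: -135 − (-77) = -58

-58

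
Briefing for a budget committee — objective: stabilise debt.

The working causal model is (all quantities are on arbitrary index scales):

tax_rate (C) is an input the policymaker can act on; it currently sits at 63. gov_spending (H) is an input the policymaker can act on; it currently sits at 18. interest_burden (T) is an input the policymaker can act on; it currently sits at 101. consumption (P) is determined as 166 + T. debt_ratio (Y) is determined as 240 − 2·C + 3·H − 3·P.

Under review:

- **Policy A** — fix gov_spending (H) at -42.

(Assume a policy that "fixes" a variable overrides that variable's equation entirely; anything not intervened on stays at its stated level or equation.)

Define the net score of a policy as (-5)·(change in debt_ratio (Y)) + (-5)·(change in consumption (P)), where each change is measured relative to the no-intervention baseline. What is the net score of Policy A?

900

Baseline:
  C = 63
  H = 18
  T = 101
  P = 166 + 101 = 267
  Y = 240 − 2·63 + 3·18 − 3·267 = -633
Policy A (H := -42):
  C = 63
  H = -42
  T = 101
  P = 166 + 101 = 267
  Y = 240 − 2·63 + 3·(-42) − 3·267 = -813
ΔY = -813 − (-633) = -180; ΔP = 267 − 267 = 0
Score = (-5)·(-180) + (-5)·0 = 900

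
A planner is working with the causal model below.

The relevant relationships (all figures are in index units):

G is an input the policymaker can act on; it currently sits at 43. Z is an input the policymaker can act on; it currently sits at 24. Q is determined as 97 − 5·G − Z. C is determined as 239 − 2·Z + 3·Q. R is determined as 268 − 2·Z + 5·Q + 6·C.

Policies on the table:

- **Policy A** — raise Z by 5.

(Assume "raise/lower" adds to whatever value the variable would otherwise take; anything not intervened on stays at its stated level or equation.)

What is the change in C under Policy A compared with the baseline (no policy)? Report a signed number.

Baseline:
  G = 43
  Z = 24
  Q = 97 − 5·43 − 24 = -142
  C = 239 − 2·24 + 3·(-142) = -235
Policy A (Z + 5):
  G = 43
  Z = 24 + 5 = 29
  Q = 97 − 5·43 − 29 = -147
  C = 239 − 2·29 + 3·(-147) = -260
Change in C: -260 − (-235) = -25

-25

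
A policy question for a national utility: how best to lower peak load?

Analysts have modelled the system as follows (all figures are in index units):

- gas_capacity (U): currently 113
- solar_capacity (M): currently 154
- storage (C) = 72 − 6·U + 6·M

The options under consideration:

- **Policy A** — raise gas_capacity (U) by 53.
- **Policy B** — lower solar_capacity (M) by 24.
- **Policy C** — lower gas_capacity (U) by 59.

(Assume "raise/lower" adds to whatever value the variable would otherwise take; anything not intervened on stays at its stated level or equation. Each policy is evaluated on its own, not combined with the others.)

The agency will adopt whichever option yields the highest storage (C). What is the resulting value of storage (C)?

Policy A (U + 53):
  U = 113 + 53 = 166
  M = 154
  C = 72 − 6·166 + 6·154 = 0
Policy B (M − 24):
  U = 113
  M = 154 − 24 = 130
  C = 72 − 6·113 + 6·130 = 174
Policy C (U − 59):
  U = 113 − 59 = 54
  M = 154
  C = 72 − 6·54 + 6·154 = 672
Comparing — Policy A: C=0, Policy B: C=174, Policy C: C=672. Highest is 672 (Policy C).

672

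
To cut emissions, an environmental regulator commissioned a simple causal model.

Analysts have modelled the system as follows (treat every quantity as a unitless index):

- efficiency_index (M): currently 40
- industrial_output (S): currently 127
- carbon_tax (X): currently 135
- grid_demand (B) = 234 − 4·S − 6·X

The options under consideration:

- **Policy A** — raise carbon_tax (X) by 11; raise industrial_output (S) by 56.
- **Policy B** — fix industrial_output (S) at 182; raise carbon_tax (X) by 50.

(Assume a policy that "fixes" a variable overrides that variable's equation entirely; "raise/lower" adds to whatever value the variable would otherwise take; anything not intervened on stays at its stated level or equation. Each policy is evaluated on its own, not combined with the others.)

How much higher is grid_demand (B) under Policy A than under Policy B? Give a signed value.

230

Policy A (X + 11, S + 56):
  S = 127 + 56 = 183
  X = 135 + 11 = 146
  B = 234 − 4·183 − 6·146 = -1374
Policy B (S := 182, X + 50):
  S = 182
  X = 135 + 50 = 185
  B = 234 − 4·182 − 6·185 = -1604
B: -1374 − (-1604) = 230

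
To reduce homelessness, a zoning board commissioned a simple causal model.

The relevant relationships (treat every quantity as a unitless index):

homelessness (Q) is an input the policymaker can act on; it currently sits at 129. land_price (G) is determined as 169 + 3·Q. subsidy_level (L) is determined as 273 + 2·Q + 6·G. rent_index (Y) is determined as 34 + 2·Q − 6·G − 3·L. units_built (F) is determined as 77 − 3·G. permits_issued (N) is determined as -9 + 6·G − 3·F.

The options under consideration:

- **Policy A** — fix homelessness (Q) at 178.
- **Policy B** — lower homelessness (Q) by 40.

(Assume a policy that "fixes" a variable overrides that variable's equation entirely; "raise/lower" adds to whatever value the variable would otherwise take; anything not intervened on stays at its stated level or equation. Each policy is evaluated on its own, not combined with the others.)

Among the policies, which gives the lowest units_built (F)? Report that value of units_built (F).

Policy A (Q := 178):
  Q = 178
  G = 169 + 3·178 = 703
  F = 77 − 3·703 = -2032
Policy B (Q − 40):
  Q = 129 − 40 = 89
  G = 169 + 3·89 = 436
  F = 77 − 3·436 = -1231
Comparing — Policy A: F=-2032, Policy B: F=-1231. Lowest is -2032 (Policy A).

-2032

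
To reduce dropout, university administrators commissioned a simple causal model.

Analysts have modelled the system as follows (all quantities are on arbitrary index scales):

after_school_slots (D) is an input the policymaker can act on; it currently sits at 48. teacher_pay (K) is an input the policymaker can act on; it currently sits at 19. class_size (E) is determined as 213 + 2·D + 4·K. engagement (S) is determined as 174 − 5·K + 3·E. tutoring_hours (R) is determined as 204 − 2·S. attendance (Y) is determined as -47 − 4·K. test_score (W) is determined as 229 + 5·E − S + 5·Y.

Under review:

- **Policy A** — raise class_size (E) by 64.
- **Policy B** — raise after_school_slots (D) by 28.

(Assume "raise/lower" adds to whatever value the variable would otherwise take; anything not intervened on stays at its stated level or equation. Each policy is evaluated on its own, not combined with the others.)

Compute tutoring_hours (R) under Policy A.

-2648

Policy A (E + 64):
  D = 48
  K = 19
  E = 213 + 2·48 + 4·19 (+64 from intervention) = 449
  S = 174 − 5·19 + 3·449 = 1426
  R = 204 − 2·1426 = -2648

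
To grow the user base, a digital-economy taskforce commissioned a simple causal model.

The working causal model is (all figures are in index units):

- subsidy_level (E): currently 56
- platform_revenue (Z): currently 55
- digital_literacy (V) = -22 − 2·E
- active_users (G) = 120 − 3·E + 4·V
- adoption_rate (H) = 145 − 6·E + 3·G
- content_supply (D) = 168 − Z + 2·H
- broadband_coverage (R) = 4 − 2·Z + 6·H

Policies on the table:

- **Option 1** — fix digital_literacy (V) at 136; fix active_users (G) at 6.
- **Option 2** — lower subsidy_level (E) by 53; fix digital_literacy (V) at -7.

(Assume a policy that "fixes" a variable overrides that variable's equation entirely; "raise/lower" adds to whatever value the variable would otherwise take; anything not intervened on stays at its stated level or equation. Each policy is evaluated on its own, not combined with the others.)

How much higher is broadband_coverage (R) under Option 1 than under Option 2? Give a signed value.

-3294

Option 1 (V := 136, G := 6):
  E = 56
  Z = 55
  V = 136
  G = 6
  H = 145 − 6·56 + 3·6 = -173
  R = 4 − 2·55 + 6·(-173) = -1144
Option 2 (E − 53, V := -7):
  E = 56 − 53 = 3
  Z = 55
  V = -7
  G = 120 − 3·3 + 4·(-7) = 83
  H = 145 − 6·3 + 3·83 = 376
  R = 4 − 2·55 + 6·376 = 2150
R: -1144 − 2150 = -3294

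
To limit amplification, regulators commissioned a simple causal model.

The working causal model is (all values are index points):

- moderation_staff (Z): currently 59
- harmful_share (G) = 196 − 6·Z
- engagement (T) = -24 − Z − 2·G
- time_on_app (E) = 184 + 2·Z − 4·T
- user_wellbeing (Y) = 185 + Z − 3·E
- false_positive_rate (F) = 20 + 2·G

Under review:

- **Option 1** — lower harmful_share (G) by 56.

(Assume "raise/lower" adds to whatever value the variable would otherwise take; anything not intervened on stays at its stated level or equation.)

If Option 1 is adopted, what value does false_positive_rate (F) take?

Option 1 (G − 56):
  Z = 59
  G = 196 − 6·59 (−56 from intervention) = -214
  F = 20 + 2·(-214) = -408

-408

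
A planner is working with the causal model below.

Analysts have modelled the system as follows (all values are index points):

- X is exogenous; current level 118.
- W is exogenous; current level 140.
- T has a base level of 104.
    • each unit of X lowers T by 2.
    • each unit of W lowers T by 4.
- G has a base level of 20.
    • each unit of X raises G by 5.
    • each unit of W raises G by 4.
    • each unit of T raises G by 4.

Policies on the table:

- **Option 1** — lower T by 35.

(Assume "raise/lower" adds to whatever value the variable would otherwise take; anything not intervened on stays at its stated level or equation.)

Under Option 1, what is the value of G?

-1738

Option 1 (T − 35):
  X = 118
  W = 140
  T = 104 − 2·118 − 4·140 (−35 from intervention) = -727
  G = 20 + 5·118 + 4·140 + 4·(-727) = -1738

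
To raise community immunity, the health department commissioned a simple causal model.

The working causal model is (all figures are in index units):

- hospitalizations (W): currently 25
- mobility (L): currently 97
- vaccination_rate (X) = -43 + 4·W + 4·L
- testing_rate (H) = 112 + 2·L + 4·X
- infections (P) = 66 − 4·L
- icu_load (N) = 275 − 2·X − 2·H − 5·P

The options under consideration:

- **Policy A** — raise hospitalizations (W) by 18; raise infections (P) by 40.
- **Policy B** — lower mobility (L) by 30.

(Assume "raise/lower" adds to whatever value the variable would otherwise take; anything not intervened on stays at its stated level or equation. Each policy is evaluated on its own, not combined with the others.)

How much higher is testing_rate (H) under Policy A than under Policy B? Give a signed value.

Policy A (W + 18, P + 40):
  W = 25 + 18 = 43
  L = 97
  X = -43 + 4·43 + 4·97 = 517
  H = 112 + 2·97 + 4·517 = 2374
Policy B (L − 30):
  W = 25
  L = 97 − 30 = 67
  X = -43 + 4·25 + 4·67 = 325
  H = 112 + 2·67 + 4·325 = 1546
H: 2374 − 1546 = 828

828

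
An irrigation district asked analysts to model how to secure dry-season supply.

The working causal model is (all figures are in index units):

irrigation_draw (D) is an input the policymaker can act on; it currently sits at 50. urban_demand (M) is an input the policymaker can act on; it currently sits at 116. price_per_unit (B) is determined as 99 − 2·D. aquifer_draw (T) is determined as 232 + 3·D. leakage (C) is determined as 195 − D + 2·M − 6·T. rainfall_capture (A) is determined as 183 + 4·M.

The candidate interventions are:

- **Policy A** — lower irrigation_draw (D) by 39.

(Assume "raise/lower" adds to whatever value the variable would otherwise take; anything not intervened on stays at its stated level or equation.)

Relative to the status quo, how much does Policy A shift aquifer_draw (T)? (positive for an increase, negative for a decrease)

Baseline:
  D = 50
  T = 232 + 3·50 = 382
Policy A (D − 39):
  D = 50 − 39 = 11
  T = 232 + 3·11 = 265
Change in T: 265 − 382 = -117

-117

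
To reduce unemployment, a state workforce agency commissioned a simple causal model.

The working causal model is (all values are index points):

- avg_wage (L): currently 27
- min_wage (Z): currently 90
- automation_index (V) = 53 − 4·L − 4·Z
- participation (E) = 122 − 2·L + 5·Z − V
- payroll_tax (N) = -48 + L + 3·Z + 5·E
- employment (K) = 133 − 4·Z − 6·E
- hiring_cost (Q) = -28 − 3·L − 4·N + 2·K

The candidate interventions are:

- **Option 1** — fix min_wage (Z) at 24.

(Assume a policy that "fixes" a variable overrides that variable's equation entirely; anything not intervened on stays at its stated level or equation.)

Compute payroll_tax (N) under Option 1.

Option 1 (Z := 24):
  L = 27
  Z = 24
  V = 53 − 4·27 − 4·24 = -151
  E = 122 − 2·27 + 5·24 − (-151) = 339
  N = -48 + 27 + 3·24 + 5·339 = 1746

1746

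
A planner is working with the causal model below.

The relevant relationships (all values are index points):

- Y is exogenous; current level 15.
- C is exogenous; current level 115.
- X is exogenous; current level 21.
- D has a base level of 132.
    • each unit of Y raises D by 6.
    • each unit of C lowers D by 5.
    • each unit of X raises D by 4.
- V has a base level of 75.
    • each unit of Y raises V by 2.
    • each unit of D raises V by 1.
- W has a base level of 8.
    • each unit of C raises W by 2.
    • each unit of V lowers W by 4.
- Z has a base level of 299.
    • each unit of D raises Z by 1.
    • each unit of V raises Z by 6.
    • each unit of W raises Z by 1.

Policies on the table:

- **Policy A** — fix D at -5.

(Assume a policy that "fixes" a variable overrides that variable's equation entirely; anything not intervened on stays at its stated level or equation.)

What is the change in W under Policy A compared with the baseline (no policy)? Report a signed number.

Baseline:
  Y = 15
  C = 115
  X = 21
  D = 132 + 6·15 − 5·115 + 4·21 = -269
  V = 75 + 2·15 + (-269) = -164
  W = 8 + 2·115 − 4·(-164) = 894
Policy A (D := -5):
  Y = 15
  C = 115
  X = 21
  D = -5
  V = 75 + 2·15 + (-5) = 100
  W = 8 + 2·115 − 4·100 = -162
Change in W: -162 − 894 = -1056

-1056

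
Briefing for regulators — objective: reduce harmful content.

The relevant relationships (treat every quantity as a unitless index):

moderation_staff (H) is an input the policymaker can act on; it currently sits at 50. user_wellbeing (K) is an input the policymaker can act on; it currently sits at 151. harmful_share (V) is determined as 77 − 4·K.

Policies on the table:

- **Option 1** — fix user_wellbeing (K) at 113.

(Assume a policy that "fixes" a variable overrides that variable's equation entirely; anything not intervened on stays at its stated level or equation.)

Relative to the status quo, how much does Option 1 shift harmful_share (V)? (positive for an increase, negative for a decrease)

152

Baseline:
  K = 151
  V = 77 − 4·151 = -527
Option 1 (K := 113):
  K = 113
  V = 77 − 4·113 = -375
Change in V: -375 − (-527) = 152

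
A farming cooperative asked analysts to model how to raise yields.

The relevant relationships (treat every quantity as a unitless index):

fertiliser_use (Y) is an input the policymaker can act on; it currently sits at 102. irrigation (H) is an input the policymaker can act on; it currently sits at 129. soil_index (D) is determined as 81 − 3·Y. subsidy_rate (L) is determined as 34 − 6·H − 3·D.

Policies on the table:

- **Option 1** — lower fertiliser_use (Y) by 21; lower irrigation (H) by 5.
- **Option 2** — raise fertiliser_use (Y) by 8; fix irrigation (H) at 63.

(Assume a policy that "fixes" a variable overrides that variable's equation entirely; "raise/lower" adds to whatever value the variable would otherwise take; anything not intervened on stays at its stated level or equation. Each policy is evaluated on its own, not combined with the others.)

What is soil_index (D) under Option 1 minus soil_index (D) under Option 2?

87

Option 1 (Y − 21, H − 5):
  Y = 102 − 21 = 81
  D = 81 − 3·81 = -162
Option 2 (Y + 8, H := 63):
  Y = 102 + 8 = 110
  D = 81 − 3·110 = -249
D: -162 − (-249) = 87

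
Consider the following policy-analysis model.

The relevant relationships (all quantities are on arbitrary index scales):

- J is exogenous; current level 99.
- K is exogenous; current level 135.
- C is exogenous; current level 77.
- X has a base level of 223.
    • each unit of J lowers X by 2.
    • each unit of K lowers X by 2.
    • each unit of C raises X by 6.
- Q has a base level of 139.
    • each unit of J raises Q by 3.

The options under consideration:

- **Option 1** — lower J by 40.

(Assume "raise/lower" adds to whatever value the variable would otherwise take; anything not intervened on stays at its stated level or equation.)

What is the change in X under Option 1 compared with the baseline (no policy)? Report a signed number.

80

Baseline:
  J = 99
  K = 135
  C = 77
  X = 223 − 2·99 − 2·135 + 6·77 = 217
Option 1 (J − 40):
  J = 99 − 40 = 59
  K = 135
  C = 77
  X = 223 − 2·59 − 2·135 + 6·77 = 297
Change in X: 297 − 217 = 80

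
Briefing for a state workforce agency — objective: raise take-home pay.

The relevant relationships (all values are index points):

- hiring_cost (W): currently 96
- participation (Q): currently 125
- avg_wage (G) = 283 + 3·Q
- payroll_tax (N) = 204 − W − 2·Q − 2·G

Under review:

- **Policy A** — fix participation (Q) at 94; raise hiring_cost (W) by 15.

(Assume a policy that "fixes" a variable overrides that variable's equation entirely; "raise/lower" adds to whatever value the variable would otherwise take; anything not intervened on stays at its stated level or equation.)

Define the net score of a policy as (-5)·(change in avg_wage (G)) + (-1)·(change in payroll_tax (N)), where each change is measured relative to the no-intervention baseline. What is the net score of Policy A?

232

Baseline:
  W = 96
  Q = 125
  G = 283 + 3·125 = 658
  N = 204 − 96 − 2·125 − 2·658 = -1458
Policy A (Q := 94, W + 15):
  W = 96 + 15 = 111
  Q = 94
  G = 283 + 3·94 = 565
  N = 204 − 111 − 2·94 − 2·565 = -1225
ΔG = 565 − 658 = -93; ΔN = -1225 − (-1458) = 233
Score = (-5)·(-93) + (-1)·233 = 232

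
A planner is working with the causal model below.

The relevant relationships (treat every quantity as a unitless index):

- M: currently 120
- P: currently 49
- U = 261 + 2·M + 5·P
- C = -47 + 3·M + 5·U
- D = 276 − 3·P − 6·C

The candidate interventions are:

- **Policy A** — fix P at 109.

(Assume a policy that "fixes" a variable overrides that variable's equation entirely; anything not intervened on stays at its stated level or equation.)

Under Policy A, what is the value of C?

Policy A (P := 109):
  M = 120
  P = 109
  U = 261 + 2·120 + 5·109 = 1046
  C = -47 + 3·120 + 5·1046 = 5543

5543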